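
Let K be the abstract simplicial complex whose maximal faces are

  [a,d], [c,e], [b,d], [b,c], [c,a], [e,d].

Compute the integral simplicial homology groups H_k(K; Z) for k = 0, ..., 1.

H_0 = Z,  H_1 = Z^2.

We work with the vertex ordering a < b < c < d < e. The simplices of K, each written with vertices in increasing order, are:

  0-simplices (5): a, b, c, d, e
  1-simplices (6): ac, ad, bc, bd, ce, de

giving chain groups C_0 ≅ Z^5, C_1 ≅ Z^6.

∂_1: C_1 → C_0 maps an edge to its endpoints' difference, ∂[p,q] = q − p.
The 5×6 boundary matrix has rank 4 and Smith normal form diag(1,1,1,1).

Reading off H_k = ker ∂_k / im ∂_{k+1}:

  H_0: rank C_0 − rank ∂_1 = 5 − 4 = 1, and the invariant factors of ∂_1 are all 1, so H_0 = Z.
  H_1: rank ker ∂_1 − rank ∂_2 = (6 − 4) − 0 = 2, and there is no ∂_2, so H_1 = Z^2.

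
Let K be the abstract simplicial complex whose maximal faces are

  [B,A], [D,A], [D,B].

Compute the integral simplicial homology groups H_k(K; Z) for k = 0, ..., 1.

Take the total order A < B < D on the vertex set. Then K (dimension 1) consists of the simplices:

  0-simplices (3): A, B, D
  1-simplices (3): AB, AD, BD

so the chain groups are C_0 ≅ Z^3, C_1 ≅ Z^3.

The boundary map ∂_1: C_1 → C_0 maps an edge to its endpoints' difference, ∂[p,q] = q − p.
This gives a 3×3 integer matrix of rank 2; reducing to Smith normal form yields diagonal entries (1,1).

Computing H_k = (kernel of ∂_k) / (image of ∂_{k+1}):

  H_0: rank C_0 − rank ∂_1 = 3 − 2 = 1, and the invariant factors of ∂_1 are all 1, so H_0 = Z.
  H_1: rank ker ∂_1 − rank ∂_2 = (3 − 2) − 0 = 1, and there is no ∂_2, so H_1 = Z.

(K is a triangulation of the circle S^1.)

H_0 = Z,  H_1 = Z.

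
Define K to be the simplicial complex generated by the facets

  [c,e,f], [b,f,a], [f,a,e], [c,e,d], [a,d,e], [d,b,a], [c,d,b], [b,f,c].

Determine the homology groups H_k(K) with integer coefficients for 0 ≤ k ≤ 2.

H_0 ≅ Z,  H_1 = 0,  H_2 ≅ Z.

Take the total order a < b < c < d < e < f on the vertex set. Then K (dimension 2) consists of the simplices:

  0-simplices (6): a, b, c, d, e, f
  1-simplices (12): ab, ad, ae, af, bc, bd, bf, cd, ce, cf, de, ef
  2-simplices (8): abd, abf, ade, aef, bcd, bcf, cde, cef

so the chain groups are C_0 ≅ Z^6, C_1 ≅ Z^12, C_2 ≅ Z^8.

The boundary map ∂_1: C_1 → C_0 sends each edge [p,q] (with p < q) to q − p. For instance
  ∂ad = d − a.
The resulting 6×12 matrix has rank 5, and its Smith normal form has invariant factors (1,1,1,1,1).

∂_2: C_2 → C_1 acts by ∂[p,q,r] = [q,r] − [p,r] + [p,q]. For instance
  ∂bcf = cf − bf + bc,
  ∂ade = de − ae + ad.
This gives a 12×8 integer matrix of rank 7; reducing to Smith normal form yields diagonal entries (1,1,1,1,1,1,1).

From H_k ≅ ker(∂_k) / im(∂_{k+1}) we obtain:

  H_0: rank C_0 − rank ∂_1 = 6 − 5 = 1, and the invariant factors of ∂_1 are all 1, so H_0 ≅ Z.
  H_1: rank ker ∂_1 − rank ∂_2 = (12 − 5) − 7 = 0, and the invariant factors of ∂_2 are all 1, so H_1 ≅ 0.
  H_2: rank ker ∂_2 − rank ∂_3 = (8 − 7) − 0 = 1, and there is no ∂_3, so H_2 ≅ Z.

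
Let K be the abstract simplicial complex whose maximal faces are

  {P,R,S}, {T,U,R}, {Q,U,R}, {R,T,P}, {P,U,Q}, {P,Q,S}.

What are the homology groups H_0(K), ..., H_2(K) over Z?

H_0 ≅ Z,  H_1 ≅ Z,  H_2 = 0.

Order the vertices as P < Q < R < S < T < U. Listing each simplex with vertices in this order, K has dimension 2 with simplices:

  0-simplices (6): P, Q, R, S, T, U
  1-simplices (12): PQ, PR, PS, PT, PU, QR, QS, QU, RS, RT, RU, TU
  2-simplices (6): PQS, PQU, PRS, PRT, QRU, RTU

giving chain groups C_0 ≅ Z^6, C_1 ≅ Z^12, C_2 ≅ Z^6.

Boundary ∂_1: C_1 → C_0 is given by ∂[p,q] = [q] − [p]. For instance
  ∂QR = R − Q.
The 6×12 boundary matrix has rank 5 and Smith normal form diag(1,1,1,1,1).

∂_2: C_2 → C_1 maps a triangle to the signed sum of its edges. For instance
  ∂PRS = RS − PS + PR,
  ∂PQU = QU − PU + PQ.
As a 12×6 matrix over Z this has rank 6, with invariant factors (1,1,1,1,1,1).

Reading off H_k = ker ∂_k / im ∂_{k+1}:

  H_0: rank C_0 − rank ∂_1 = 6 − 5 = 1, and the invariant factors of ∂_1 are all 1, so H_0 ≅ Z.
  H_1: rank ker ∂_1 − rank ∂_2 = (12 − 5) − 6 = 1, and the invariant factors of ∂_2 are all 1, so H_1 ≅ Z.
  H_2: rank ker ∂_2 − rank ∂_3 = (6 − 6) − 0 = 0, and there is no ∂_3, so H_2 ≅ 0.

As a check, the Euler characteristic is 6 − 12 + 6 = 0, which agrees with 1 − 1 + 0 = 0.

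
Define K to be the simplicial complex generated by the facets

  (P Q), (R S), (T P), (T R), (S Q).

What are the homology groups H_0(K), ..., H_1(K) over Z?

Take the total order P < Q < R < S < T on the vertex set. Then K (dimension 1) consists of the simplices:

  0-simplices (5): P, Q, R, S, T
  1-simplices (5): PQ, PT, QS, RS, RT

giving chain groups C_0 ≅ Z^5, C_1 ≅ Z^5.

Boundary ∂_1: C_1 → C_0 sends each edge [p,q] (with p < q) to q − p. For instance
  ∂RS = S − R.
The 5×5 boundary matrix has rank 4 and Smith normal form diag(1,1,1,1).

Computing H_k = (kernel of ∂_k) / (image of ∂_{k+1}):

  H_0: rank C_0 − rank ∂_1 = 5 − 4 = 1, and the invariant factors of ∂_1 are all 1, so H_0 = Z.
  H_1: rank ker ∂_1 − rank ∂_2 = (5 − 4) − 0 = 1, and there is no ∂_2, so H_1 = Z.

H_0 ≅ Z,  H_1 ≅ Z.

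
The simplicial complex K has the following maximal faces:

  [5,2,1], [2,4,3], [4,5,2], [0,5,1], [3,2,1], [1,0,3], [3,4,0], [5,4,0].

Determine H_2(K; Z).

Order the vertices as 0 < 1 < 2 < 3 < 4 < 5. Listing each simplex with vertices in this order, K has dimension 2 with simplices:

  0-simplices (6): [0], [1], [2], [3], [4], [5]
  1-simplices (12): [0,1], [0,3], [0,4], [0,5], [1,2], [1,3], [1,5], [2,3], [2,4], [2,5], [3,4], [4,5]
  2-simplices (8): [0,1,3], [0,1,5], [0,3,4], [0,4,5], [1,2,3], [1,2,5], [2,3,4], [2,4,5]

so the chain groups are C_0 ≅ Z^6, C_1 ≅ Z^12, C_2 ≅ Z^8.

Boundary ∂_1: C_1 → C_0 maps an edge to its endpoints' difference, ∂[p,q] = q − p.
The 6×12 boundary matrix has rank 5 and Smith normal form diag(1,1,1,1,1).

∂_2: C_2 → C_1 acts by ∂[p,q,r] = [q,r] − [p,r] + [p,q]. For instance
  ∂[2,4,5] = [4,5] − [2,5] + [2,4],
  ∂[1,2,5] = [2,5] − [1,5] + [1,2].
The resulting 12×8 matrix has rank 7, and its Smith normal form has invariant factors (1,1,1,1,1,1,1).

Computing H_k = (kernel of ∂_k) / (image of ∂_{k+1}):

  H_2: rank ker ∂_2 − rank ∂_3 = (8 − 7) − 0 = 1, and there is no ∂_3, so H_2 ≅ Z.

H_2 = Z.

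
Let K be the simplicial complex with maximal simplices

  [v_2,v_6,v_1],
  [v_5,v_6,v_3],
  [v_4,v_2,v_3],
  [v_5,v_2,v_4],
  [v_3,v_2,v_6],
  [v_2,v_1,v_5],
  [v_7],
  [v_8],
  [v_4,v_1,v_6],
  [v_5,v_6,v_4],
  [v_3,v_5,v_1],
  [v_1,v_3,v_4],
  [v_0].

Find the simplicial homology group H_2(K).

Order the vertices as v_0 < v_1 < v_2 < v_3 < v_4 < v_5 < v_6 < v_7 < v_8. Listing each simplex with vertices in this order, K has dimension 2 with simplices:

  0-simplices (9): [v_0], [v_1], [v_2], [v_3], [v_4], [v_5], [v_6], [v_7], [v_8]
  1-simplices (15): (15 of them)
  2-simplices (10): [v_1,v_2,v_5], [v_1,v_2,v_6], [v_1,v_3,v_4], [v_1,v_3,v_5], [v_1,v_4,v_6], [v_2,v_3,v_4], [v_2,v_3,v_6], [v_2,v_4,v_5], [v_3,v_5,v_6], [v_4,v_5,v_6]

Hence C_0 ≅ Z^9, C_1 ≅ Z^15, C_2 ≅ Z^10.

∂_1: C_1 → C_0 maps an edge to its endpoints' difference, ∂[p,q] = q − p. For instance
  ∂[v_5,v_6] = [v_6] − [v_5].
This gives a 9×15 integer matrix of rank 5; reducing to Smith normal form yields diagonal entries (1,1,1,1,1).

The boundary map ∂_2: C_2 → C_1 acts by ∂[p,q,r] = [q,r] − [p,r] + [p,q]. For instance
  ∂[v_1,v_2,v_5] = [v_2,v_5] − [v_1,v_5] + [v_1,v_2],
  ∂[v_2,v_3,v_6] = [v_3,v_6] − [v_2,v_6] + [v_2,v_3].
The 15×10 boundary matrix has rank 10 and Smith normal form diag(1,1,1,1,1,1,1,1,1,2).

Now H_k = ker ∂_k / im ∂_{k+1}, so:

  H_2: rank ker ∂_2 − rank ∂_3 = (10 − 10) − 0 = 0, and there is no ∂_3, so H_2 = 0.

H_2 = 0.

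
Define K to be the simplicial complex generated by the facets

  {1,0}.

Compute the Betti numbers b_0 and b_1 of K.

We work with the vertex ordering 0 < 1. The simplices of K, each written with vertices in increasing order, are:

  0-simplices (2): [0], [1]
  1-simplices (1): [0,1]

so the chain groups are C_0 ≅ Z^2, C_1 ≅ Z^1.

Boundary ∂_1: C_1 → C_0 sends each edge [p,q] (with p < q) to q − p. For instance
  ∂[0,1] = [1] − [0].
This gives a 2×1 integer matrix of rank 1; reducing to Smith normal form yields diagonal entries (1).

Reading off H_k = ker ∂_k / im ∂_{k+1}:

  H_0: rank C_0 − rank ∂_1 = 2 − 1 = 1, and the invariant factors of ∂_1 are all 1, so H_0 = Z.
  H_1: rank ker ∂_1 − rank ∂_2 = (1 − 1) − 0 = 0, and there is no ∂_2, so H_1 = 0.

(K is a triangulation of the 1-simplex.)

Hence the Betti numbers are b_0 = 1, b_1 = 0.

b_0 = 1, b_1 = 0.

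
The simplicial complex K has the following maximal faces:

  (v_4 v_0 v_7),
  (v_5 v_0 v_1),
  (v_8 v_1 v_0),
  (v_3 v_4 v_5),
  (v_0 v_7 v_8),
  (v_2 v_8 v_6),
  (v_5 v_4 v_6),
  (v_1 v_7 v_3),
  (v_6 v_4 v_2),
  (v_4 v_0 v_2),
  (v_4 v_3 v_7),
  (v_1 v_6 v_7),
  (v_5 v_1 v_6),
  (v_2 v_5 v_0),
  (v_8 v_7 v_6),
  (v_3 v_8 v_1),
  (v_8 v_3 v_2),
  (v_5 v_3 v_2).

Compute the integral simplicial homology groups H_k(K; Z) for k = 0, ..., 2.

Fix the vertex order v_0 < v_1 < v_2 < v_3 < v_4 < v_5 < v_6 < v_7 < v_8 and write every simplex with vertices in increasing order. Then dim K = 2 and the simplices of K are:

  0-simplices (9): [v_0], [v_1], [v_2], [v_3], [v_4], [v_5], [v_6], [v_7], [v_8]
  1-simplices (27): (27 of them)
  2-simplices (18): (18 of them)

so the chain groups are C_0 ≅ Z^9, C_1 ≅ Z^27, C_2 ≅ Z^18.

Boundary ∂_1: C_1 → C_0 is given by ∂[p,q] = [q] − [p].
The resulting 9×27 matrix has rank 8, and its Smith normal form has invariant factors (1,1,1,1,1,1,1,1).

The boundary map ∂_2: C_2 → C_1 sends each 2-simplex [p,q,r] to [q,r] − [p,r] + [p,q]. For instance
  ∂[v_6,v_7,v_8] = [v_7,v_8] − [v_6,v_8] + [v_6,v_7],
  ∂[v_0,v_1,v_5] = [v_1,v_5] − [v_0,v_5] + [v_0,v_1].
As a 27×18 matrix over Z this has rank 18, with invariant factors (1,1,1,1,1,1,1,1,1,1,1,1,1,1,1,1,1,2).

Reading off H_k = ker ∂_k / im ∂_{k+1}:

  H_0: rank C_0 − rank ∂_1 = 9 − 8 = 1, and the invariant factors of ∂_1 are all 1, so H_0 = Z.
  H_1: rank ker ∂_1 − rank ∂_2 = (27 − 8) − 18 = 1, and ∂_2 has invariant factor 2 > 1, so H_1 = Z ⊕ Z/2Z.
  H_2: rank ker ∂_2 − rank ∂_3 = (18 − 18) − 0 = 0, and there is no ∂_3, so H_2 = 0.

As a check, the Euler characteristic is 9 − 27 + 18 = 0, which agrees with 1 − 1 + 0 = 0.

H_0 ≅ Z,  H_1 ≅ Z ⊕ Z/2Z,  H_2 = 0.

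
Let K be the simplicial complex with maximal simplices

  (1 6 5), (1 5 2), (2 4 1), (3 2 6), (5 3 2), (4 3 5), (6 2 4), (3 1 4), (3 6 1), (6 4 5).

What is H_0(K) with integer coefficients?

Take the total order 1 < 2 < 3 < 4 < 5 < 6 on the vertex set. Then K (dimension 2) consists of the simplices:

  0-simplices (6): [1], [2], [3], [4], [5], [6]
  1-simplices (15): [1,2], [1,3], [1,4], [1,5], [1,6], [2,3], [2,4], [2,5], [2,6], [3,4], [3,5], [3,6], [4,5], [4,6], [5,6]
  2-simplices (10): [1,2,4], [1,2,5], [1,3,4], [1,3,6], [1,5,6], [2,3,5], [2,3,6], [2,4,6], [3,4,5], [4,5,6]

Hence C_0 ≅ Z^6, C_1 ≅ Z^15, C_2 ≅ Z^10.

∂_1: C_1 → C_0 is given by ∂[p,q] = [q] − [p]. For instance
  ∂[1,3] = [3] − [1].
As a 6×15 matrix over Z this has rank 5, with invariant factors (1,1,1,1,1).

Boundary ∂_2: C_2 → C_1 acts by ∂[p,q,r] = [q,r] − [p,r] + [p,q]. For instance
  ∂[2,3,6] = [3,6] − [2,6] + [2,3],
  ∂[3,4,5] = [4,5] − [3,5] + [3,4].
This gives a 15×10 integer matrix of rank 10; reducing to Smith normal form yields diagonal entries (1,1,1,1,1,1,1,1,1,2).

From H_k ≅ ker(∂_k) / im(∂_{k+1}) we obtain:

  H_0: rank C_0 − rank ∂_1 = 6 − 5 = 1, and the invariant factors of ∂_1 are all 1, so H_0 = Z.

H_0 ≅ Z.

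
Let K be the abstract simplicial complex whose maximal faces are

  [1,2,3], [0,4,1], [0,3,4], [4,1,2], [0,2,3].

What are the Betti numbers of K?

b_0 = 1, b_1 = 1, b_2 = 0.

Order the vertices as 0 < 1 < 2 < 3 < 4. Listing each simplex with vertices in this order, K has dimension 2 with simplices:

  0-simplices (5): [0], [1], [2], [3], [4]
  1-simplices (10): [0,1], [0,2], [0,3], [0,4], [1,2], [1,3], [1,4], [2,3], [2,4], [3,4]
  2-simplices (5): [0,1,4], [0,2,3], [0,3,4], [1,2,3], [1,2,4]

Hence C_0 ≅ Z^5, C_1 ≅ Z^10, C_2 ≅ Z^5.

Boundary ∂_1: C_1 → C_0 is given by ∂[p,q] = [q] − [p].
The 5×10 boundary matrix has rank 4 and Smith normal form diag(1,1,1,1).

Boundary ∂_2: C_2 → C_1 maps a triangle to the signed sum of its edges. For instance
  ∂[0,3,4] = [3,4] − [0,4] + [0,3],
  ∂[0,1,4] = [1,4] − [0,4] + [0,1].
The 10×5 boundary matrix has rank 5 and Smith normal form diag(1,1,1,1,1).

Reading off H_k = ker ∂_k / im ∂_{k+1}:

  H_0: rank C_0 − rank ∂_1 = 5 − 4 = 1, and the invariant factors of ∂_1 are all 1, so H_0 = Z.
  H_1: rank ker ∂_1 − rank ∂_2 = (10 − 4) − 5 = 1, and the invariant factors of ∂_2 are all 1, so H_1 = Z.
  H_2: rank ker ∂_2 − rank ∂_3 = (5 − 5) − 0 = 0, and there is no ∂_3, so H_2 = 0.

(K is a triangulation of the Möbius band.)

Hence the Betti numbers are b_0 = 1, b_1 = 1, b_2 = 0.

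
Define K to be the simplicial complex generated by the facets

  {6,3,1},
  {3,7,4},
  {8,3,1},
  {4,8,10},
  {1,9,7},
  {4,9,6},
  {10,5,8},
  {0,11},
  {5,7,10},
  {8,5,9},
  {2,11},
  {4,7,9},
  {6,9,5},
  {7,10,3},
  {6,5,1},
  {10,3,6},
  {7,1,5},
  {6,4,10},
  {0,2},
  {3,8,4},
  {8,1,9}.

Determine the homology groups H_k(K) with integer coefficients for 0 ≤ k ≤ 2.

H_0 = Z^2,  H_1 = Z^2 ⊕ Z_2,  H_2 = 0.

Order the vertices as 0 < 1 < 2 < 3 < 4 < 5 < 6 < 7 < 8 < 9 < 10 < 11. Listing each simplex with vertices in this order, K has dimension 2 with simplices:

  0-simplices (12): [0], [1], [2], [3], [4], [5], [6], [7], [8], [9], [10], [11]
  1-simplices (30): (30 of them)
  2-simplices (18): (18 of them)

giving chain groups C_0 ≅ Z^12, C_1 ≅ Z^30, C_2 ≅ Z^18.

The boundary map ∂_1: C_1 → C_0 is given by ∂[p,q] = [q] − [p]. For instance
  ∂[8,9] = [9] − [8].
The resulting 12×30 matrix has rank 10, and its Smith normal form has invariant factors (1,1,1,1,1,1,1,1,1,1).

∂_2: C_2 → C_1 acts by ∂[p,q,r] = [q,r] − [p,r] + [p,q]. For instance
  ∂[4,8,10] = [8,10] − [4,10] + [4,8],
  ∂[4,6,9] = [6,9] − [4,9] + [4,6].
This gives a 30×18 integer matrix of rank 18; reducing to Smith normal form yields diagonal entries (1,1,1,1,1,1,1,1,1,1,1,1,1,1,1,1,1,2).

From H_k ≅ ker(∂_k) / im(∂_{k+1}) we obtain:

  H_0: rank C_0 − rank ∂_1 = 12 − 10 = 2, and the invariant factors of ∂_1 are all 1, so H_0 ≅ Z^2.
  H_1: rank ker ∂_1 − rank ∂_2 = (30 − 10) − 18 = 2, and ∂_2 has invariant factor 2 > 1, so H_1 ≅ Z^2 ⊕ Z_2.
  H_2: rank ker ∂_2 − rank ∂_3 = (18 − 18) − 0 = 0, and there is no ∂_3, so H_2 ≅ 0.

(K is a triangulation of the disjoint union of the Klein bottle and the circle S^1.)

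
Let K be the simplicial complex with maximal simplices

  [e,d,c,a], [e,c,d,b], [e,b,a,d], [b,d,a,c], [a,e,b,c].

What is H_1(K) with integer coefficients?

H_1 ≅ 0.

Order the vertices as a < b < c < d < e. Listing each simplex with vertices in this order, K has dimension 3 with simplices:

  0-simplices (5): a, b, c, d, e
  1-simplices (10): ab, ac, ad, ae, bc, bd, be, cd, ce, de
  2-simplices (10): abc, abd, abe, acd, ace, ade, bcd, bce, bde, cde
  3-simplices (5): abcd, abce, abde, acde, bcde

so the chain groups are C_0 ≅ Z^5, C_1 ≅ Z^10, C_2 ≅ Z^10, C_3 ≅ Z^5.

Boundary ∂_1: C_1 → C_0 is given by ∂[p,q] = [q] − [p].
The 5×10 boundary matrix has rank 4 and Smith normal form diag(1,1,1,1).

The boundary map ∂_2: C_2 → C_1 acts by ∂[p,q,r] = [q,r] − [p,r] + [p,q]. For instance
  ∂bde = de − be + bd,
  ∂abc = bc − ac + ab.
This gives a 10×10 integer matrix of rank 6; reducing to Smith normal form yields diagonal entries (1,1,1,1,1,1).

∂_3: C_3 → C_2 sends each 3-simplex σ to the alternating sum Σ_i (−1)^i (σ with its i-th vertex removed). For instance
  ∂bcde = cde − bde + bce − bcd,
  ∂abcd = bcd − acd + abd − abc.
The 10×5 boundary matrix has rank 4 and Smith normal form diag(1,1,1,1).

From H_k ≅ ker(∂_k) / im(∂_{k+1}) we obtain:

  H_1: rank ker ∂_1 − rank ∂_2 = (10 − 4) − 6 = 0, and the invariant factors of ∂_2 are all 1, so H_1 = 0.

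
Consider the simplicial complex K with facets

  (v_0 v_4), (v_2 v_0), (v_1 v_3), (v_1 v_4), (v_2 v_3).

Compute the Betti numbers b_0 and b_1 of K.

b_0 = 1, b_1 = 1.

Order the vertices as v_0 < v_1 < v_2 < v_3 < v_4. Listing each simplex with vertices in this order, K has dimension 1 with simplices:

  0-simplices (5): [v_0], [v_1], [v_2], [v_3], [v_4]
  1-simplices (5): [v_0,v_2], [v_0,v_4], [v_1,v_3], [v_1,v_4], [v_2,v_3]

so the chain groups are C_0 ≅ Z^5, C_1 ≅ Z^5.

Boundary ∂_1: C_1 → C_0 is given by ∂[p,q] = [q] − [p]. For instance
  ∂[v_1,v_4] = [v_4] − [v_1].
The 5×5 boundary matrix has rank 4 and Smith normal form diag(1,1,1,1).

Computing H_k = (kernel of ∂_k) / (image of ∂_{k+1}):

  H_0: rank C_0 − rank ∂_1 = 5 − 4 = 1, and the invariant factors of ∂_1 are all 1, so H_0 = Z.
  H_1: rank ker ∂_1 − rank ∂_2 = (5 − 4) − 0 = 1, and there is no ∂_2, so H_1 = Z.

(K is a triangulation of the circle S^1.)

Hence the Betti numbers are b_0 = 1, b_1 = 1.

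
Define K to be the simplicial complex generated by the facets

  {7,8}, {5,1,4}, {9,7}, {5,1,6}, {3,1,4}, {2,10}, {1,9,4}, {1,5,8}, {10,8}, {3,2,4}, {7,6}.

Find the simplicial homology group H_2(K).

Take the total order 1 < 2 < 3 < 4 < 5 < 6 < 7 < 8 < 9 < 10 on the vertex set. Then K (dimension 2) consists of the simplices:

  0-simplices (10): [1], [2], [3], [4], [5], [6], [7], [8], [9], [10]
  1-simplices (18): [1,3], [1,4], [1,5], [1,6], [1,8], [1,9], [2,3], [2,4], [2,10], [3,4], [4,5], [4,9], [5,6], [5,8], [6,7], [7,8], [7,9], [8,10]
  2-simplices (6): [1,3,4], [1,4,5], [1,4,9], [1,5,6], [1,5,8], [2,3,4]

so the chain groups are C_0 ≅ Z^10, C_1 ≅ Z^18, C_2 ≅ Z^6.

∂_1: C_1 → C_0 sends each edge [p,q] (with p < q) to q − p.
As a 10×18 matrix over Z this has rank 9, with invariant factors (1,1,1,1,1,1,1,1,1).

∂_2: C_2 → C_1 maps a triangle to the signed sum of its edges. For instance
  ∂[1,5,6] = [5,6] − [1,6] + [1,5],
  ∂[1,4,5] = [4,5] − [1,5] + [1,4].
This gives a 18×6 integer matrix of rank 6; reducing to Smith normal form yields diagonal entries (1,1,1,1,1,1).

Now H_k = ker ∂_k / im ∂_{k+1}, so:

  H_2: rank ker ∂_2 − rank ∂_3 = (6 − 6) − 0 = 0, and there is no ∂_3, so H_2 ≅ 0.

H_2 = 0.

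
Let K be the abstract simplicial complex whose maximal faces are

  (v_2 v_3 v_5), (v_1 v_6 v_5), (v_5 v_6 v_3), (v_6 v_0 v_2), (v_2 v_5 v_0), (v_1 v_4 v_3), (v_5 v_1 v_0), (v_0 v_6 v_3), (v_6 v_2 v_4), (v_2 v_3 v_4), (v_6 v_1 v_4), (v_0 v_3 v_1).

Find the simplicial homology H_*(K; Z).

H_0 ≅ Z,  H_1 ≅ Z/2,  H_2 = 0.

Order the vertices as v_0 < v_1 < v_2 < v_3 < v_4 < v_5 < v_6. Listing each simplex with vertices in this order, K has dimension 2 with simplices:

  0-simplices (7): [v_0], [v_1], [v_2], [v_3], [v_4], [v_5], [v_6]
  1-simplices (18): (18 of them)
  2-simplices (12): (12 of them)

giving chain groups C_0 ≅ Z^7, C_1 ≅ Z^18, C_2 ≅ Z^12.

The boundary map ∂_1: C_1 → C_0 is given by ∂[p,q] = [q] − [p]. For instance
  ∂[v_4,v_6] = [v_6] − [v_4].
As a 7×18 matrix over Z this has rank 6, with invariant factors (1,1,1,1,1,1).

∂_2: C_2 → C_1 acts by ∂[p,q,r] = [q,r] − [p,r] + [p,q]. For instance
  ∂[v_0,v_1,v_5] = [v_1,v_5] − [v_0,v_5] + [v_0,v_1],
  ∂[v_0,v_2,v_5] = [v_2,v_5] − [v_0,v_5] + [v_0,v_2].
The resulting 18×12 matrix has rank 12, and its Smith normal form has invariant factors (1,1,1,1,1,1,1,1,1,1,1,2).

Reading off H_k = ker ∂_k / im ∂_{k+1}:

  H_0: rank C_0 − rank ∂_1 = 7 − 6 = 1, and the invariant factors of ∂_1 are all 1, so H_0 = Z.
  H_1: rank ker ∂_1 − rank ∂_2 = (18 − 6) − 12 = 0, and ∂_2 has invariant factor 2 > 1, so H_1 = Z/2.
  H_2: rank ker ∂_2 − rank ∂_3 = (12 − 12) − 0 = 0, and there is no ∂_3, so H_2 = 0.

As a check, the Euler characteristic is 7 − 18 + 12 = 1, which agrees with 1 − 0 + 0 = 1.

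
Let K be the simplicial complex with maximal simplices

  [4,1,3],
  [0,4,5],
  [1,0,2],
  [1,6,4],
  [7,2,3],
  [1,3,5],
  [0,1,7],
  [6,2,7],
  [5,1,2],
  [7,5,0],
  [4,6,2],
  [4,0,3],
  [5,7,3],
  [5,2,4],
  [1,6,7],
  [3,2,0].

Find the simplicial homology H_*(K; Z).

H_0 ≅ Z,  H_1 ≅ Z^2,  H_2 ≅ Z.

Fix the vertex order 0 < 1 < 2 < 3 < 4 < 5 < 6 < 7 and write every simplex with vertices in increasing order. Then dim K = 2 and the simplices of K are:

  0-simplices (8): [0], [1], [2], [3], [4], [5], [6], [7]
  1-simplices (24): (24 of them)
  2-simplices (16): [0,1,2], [0,1,7], [0,2,3], [0,3,4], [0,4,5], [0,5,7], [1,2,5], [1,3,4], [1,3,5], [1,4,6], [1,6,7], [2,3,7], [2,4,5], [2,4,6], [2,6,7], [3,5,7]

Hence C_0 ≅ Z^8, C_1 ≅ Z^24, C_2 ≅ Z^16.

The boundary map ∂_1: C_1 → C_0 is given by ∂[p,q] = [q] − [p].
This gives a 8×24 integer matrix of rank 7; reducing to Smith normal form yields diagonal entries (1,1,1,1,1,1,1).

∂_2: C_2 → C_1 sends each 2-simplex [p,q,r] to [q,r] − [p,r] + [p,q]. For instance
  ∂[3,5,7] = [5,7] − [3,7] + [3,5],
  ∂[0,1,2] = [1,2] − [0,2] + [0,1].
The 24×16 boundary matrix has rank 15 and Smith normal form diag(1,1,1,1,1,1,1,1,1,1,1,1,1,1,1).

Now H_k = ker ∂_k / im ∂_{k+1}, so:

  H_0: rank C_0 − rank ∂_1 = 8 − 7 = 1, and the invariant factors of ∂_1 are all 1, so H_0 ≅ Z.
  H_1: rank ker ∂_1 − rank ∂_2 = (24 − 7) − 15 = 2, and the invariant factors of ∂_2 are all 1, so H_1 ≅ Z^2.
  H_2: rank ker ∂_2 − rank ∂_3 = (16 − 15) − 0 = 1, and there is no ∂_3, so H_2 ≅ Z.

As a check, the Euler characteristic is 8 − 24 + 16 = 0, which agrees with 1 − 2 + 1 = 0.
(K is a triangulation of the torus T^2.)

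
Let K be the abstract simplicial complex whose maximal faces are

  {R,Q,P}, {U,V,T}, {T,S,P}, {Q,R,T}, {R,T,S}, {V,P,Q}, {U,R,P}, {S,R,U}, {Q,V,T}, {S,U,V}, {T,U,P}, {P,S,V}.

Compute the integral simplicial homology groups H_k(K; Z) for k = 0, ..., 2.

H_0 = Z,  H_1 = Z_2,  H_2 = 0.

Order the vertices as P < Q < R < S < T < U < V. Listing each simplex with vertices in this order, K has dimension 2 with simplices:

  0-simplices (7): P, Q, R, S, T, U, V
  1-simplices (18): PQ, PR, PS, PT, PU, PV, QR, QT, QV, RS, RT, RU, ST, SU, SV, TU, TV, UV
  2-simplices (12): PQR, PQV, PRU, PST, PSV, PTU, QRT, QTV, RST, RSU, SUV, TUV

so the chain groups are C_0 ≅ Z^7, C_1 ≅ Z^18, C_2 ≅ Z^12.

The boundary map ∂_1: C_1 → C_0 maps an edge to its endpoints' difference, ∂[p,q] = q − p. For instance
  ∂SU = U − S.
The resulting 7×18 matrix has rank 6, and its Smith normal form has invariant factors (1,1,1,1,1,1).

Boundary ∂_2: C_2 → C_1 acts by ∂[p,q,r] = [q,r] − [p,r] + [p,q]. For instance
  ∂PRU = RU − PU + PR,
  ∂PQV = QV − PV + PQ.
The resulting 18×12 matrix has rank 12, and its Smith normal form has invariant factors (1,1,1,1,1,1,1,1,1,1,1,2).

Computing H_k = (kernel of ∂_k) / (image of ∂_{k+1}):

  H_0: rank C_0 − rank ∂_1 = 7 − 6 = 1, and the invariant factors of ∂_1 are all 1, so H_0 ≅ Z.
  H_1: rank ker ∂_1 − rank ∂_2 = (18 − 6) − 12 = 0, and ∂_2 has invariant factor 2 > 1, so H_1 ≅ Z_2.
  H_2: rank ker ∂_2 − rank ∂_3 = (12 − 12) − 0 = 0, and there is no ∂_3, so H_2 ≅ 0.

As a check, the Euler characteristic is 7 − 18 + 12 = 1, which agrees with 1 − 0 + 0 = 1.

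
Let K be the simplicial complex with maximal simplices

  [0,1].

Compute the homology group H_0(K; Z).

H_0 ≅ Z.

Take the total order 0 < 1 on the vertex set. Then K (dimension 1) consists of the simplices:

  0-simplices (2): [0], [1]
  1-simplices (1): [0,1]

so the chain groups are C_0 ≅ Z^2, C_1 ≅ Z^1.

The boundary map ∂_1: C_1 → C_0 is given by ∂[p,q] = [q] − [p]. For instance
  ∂[0,1] = [1] − [0].
As a 2×1 matrix over Z this has rank 1, with invariant factors (1).

Now H_k = ker ∂_k / im ∂_{k+1}, so:

  H_0: rank C_0 − rank ∂_1 = 2 − 1 = 1, and the invariant factors of ∂_1 are all 1, so H_0 = Z.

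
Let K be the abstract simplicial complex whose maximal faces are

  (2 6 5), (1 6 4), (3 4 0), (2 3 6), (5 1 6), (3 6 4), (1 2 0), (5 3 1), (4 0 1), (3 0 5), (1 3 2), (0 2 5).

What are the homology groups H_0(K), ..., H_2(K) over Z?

H_0 ≅ Z,  H_1 ≅ Z/2,  H_2 = 0.

Order the vertices as 0 < 1 < 2 < 3 < 4 < 5 < 6. Listing each simplex with vertices in this order, K has dimension 2 with simplices:

  0-simplices (7): [0], [1], [2], [3], [4], [5], [6]
  1-simplices (18): [0,1], [0,2], [0,3], [0,4], [0,5], [1,2], [1,3], [1,4], [1,5], [1,6], [2,3], [2,5], [2,6], [3,4], [3,5], [3,6], [4,6], [5,6]
  2-simplices (12): [0,1,2], [0,1,4], [0,2,5], [0,3,4], [0,3,5], [1,2,3], [1,3,5], [1,4,6], [1,5,6], [2,3,6], [2,5,6], [3,4,6]

so the chain groups are C_0 ≅ Z^7, C_1 ≅ Z^18, C_2 ≅ Z^12.

Boundary ∂_1: C_1 → C_0 sends each edge [p,q] (with p < q) to q − p. For instance
  ∂[3,6] = [6] − [3].
As a 7×18 matrix over Z this has rank 6, with invariant factors (1,1,1,1,1,1).

Boundary ∂_2: C_2 → C_1 maps a triangle to the signed sum of its edges. For instance
  ∂[1,2,3] = [2,3] − [1,3] + [1,2],
  ∂[2,5,6] = [5,6] − [2,6] + [2,5].
The resulting 18×12 matrix has rank 12, and its Smith normal form has invariant factors (1,1,1,1,1,1,1,1,1,1,1,2).

From H_k ≅ ker(∂_k) / im(∂_{k+1}) we obtain:

  H_0: rank C_0 − rank ∂_1 = 7 − 6 = 1, and the invariant factors of ∂_1 are all 1, so H_0 ≅ Z.
  H_1: rank ker ∂_1 − rank ∂_2 = (18 − 6) − 12 = 0, and ∂_2 has invariant factor 2 > 1, so H_1 ≅ Z/2.
  H_2: rank ker ∂_2 − rank ∂_3 = (12 − 12) − 0 = 0, and there is no ∂_3, so H_2 ≅ 0.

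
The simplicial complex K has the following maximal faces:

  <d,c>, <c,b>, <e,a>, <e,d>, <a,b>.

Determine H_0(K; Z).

H_0 ≅ Z.

K has 5 vertices, 5 edges.
rank ∂_0 = 0, rank ∂_1 = 4 ⇒ b_0 = 5 − 0 − 4 = 1; all invariant factors of ∂_1 are 1 so no torsion. So H_0 = Z.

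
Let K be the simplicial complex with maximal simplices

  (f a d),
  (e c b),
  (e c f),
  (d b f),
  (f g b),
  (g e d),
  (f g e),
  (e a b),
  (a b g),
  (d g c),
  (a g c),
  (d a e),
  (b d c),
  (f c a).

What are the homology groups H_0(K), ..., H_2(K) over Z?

We work with the vertex ordering a < b < c < d < e < f < g. The simplices of K, each written with vertices in increasing order, are:

  0-simplices (7): a, b, c, d, e, f, g
  1-simplices (21): ab, ac, ad, ae, af, ag, bc, bd, be, bf, bg, cd, ce, cf, cg, de, df, dg, ef, eg, fg
  2-simplices (14): abe, abg, acf, acg, ade, adf, bcd, bce, bdf, bfg, cdg, cef, deg, efg

so the chain groups are C_0 ≅ Z^7, C_1 ≅ Z^21, C_2 ≅ Z^14.

Boundary ∂_1: C_1 → C_0 maps an edge to its endpoints' difference, ∂[p,q] = q − p. For instance
  ∂bc = c − b.
The resulting 7×21 matrix has rank 6, and its Smith normal form has invariant factors (1,1,1,1,1,1).

The boundary map ∂_2: C_2 → C_1 sends each 2-simplex [p,q,r] to [q,r] − [p,r] + [p,q]. For instance
  ∂cef = ef − cf + ce,
  ∂acg = cg − ag + ac.
The resulting 21×14 matrix has rank 13, and its Smith normal form has invariant factors (1,1,1,1,1,1,1,1,1,1,1,1,1).

From H_k ≅ ker(∂_k) / im(∂_{k+1}) we obtain:

  H_0: rank C_0 − rank ∂_1 = 7 − 6 = 1, and the invariant factors of ∂_1 are all 1, so H_0 = Z.
  H_1: rank ker ∂_1 − rank ∂_2 = (21 − 6) − 13 = 2, and the invariant factors of ∂_2 are all 1, so H_1 = Z^2.
  H_2: rank ker ∂_2 − rank ∂_3 = (14 − 13) − 0 = 1, and there is no ∂_3, so H_2 = Z.

As a check, the Euler characteristic is 7 − 21 + 14 = 0, which agrees with 1 − 2 + 1 = 0.

H_0 ≅ Z,  H_1 ≅ Z^2,  H_2 ≅ Z.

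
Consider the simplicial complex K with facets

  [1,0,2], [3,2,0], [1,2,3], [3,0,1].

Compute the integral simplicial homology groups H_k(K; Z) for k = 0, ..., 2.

Take the total order 0 < 1 < 2 < 3 on the vertex set. Then K (dimension 2) consists of the simplices:

  0-simplices (4): [0], [1], [2], [3]
  1-simplices (6): [0,1], [0,2], [0,3], [1,2], [1,3], [2,3]
  2-simplices (4): [0,1,2], [0,1,3], [0,2,3], [1,2,3]

Hence C_0 ≅ Z^4, C_1 ≅ Z^6, C_2 ≅ Z^4.

The boundary map ∂_1: C_1 → C_0 is given by ∂[p,q] = [q] − [p]. For instance
  ∂[1,2] = [2] − [1].
This gives a 4×6 integer matrix of rank 3; reducing to Smith normal form yields diagonal entries (1,1,1).

∂_2: C_2 → C_1 maps a triangle to the signed sum of its edges. For instance
  ∂[0,2,3] = [2,3] − [0,3] + [0,2],
  ∂[1,2,3] = [2,3] − [1,3] + [1,2].
The 6×4 boundary matrix has rank 3 and Smith normal form diag(1,1,1).

Reading off H_k = ker ∂_k / im ∂_{k+1}:

  H_0: rank C_0 − rank ∂_1 = 4 − 3 = 1, and the invariant factors of ∂_1 are all 1, so H_0 ≅ Z.
  H_1: rank ker ∂_1 − rank ∂_2 = (6 − 3) − 3 = 0, and the invariant factors of ∂_2 are all 1, so H_1 ≅ 0.
  H_2: rank ker ∂_2 − rank ∂_3 = (4 − 3) − 0 = 1, and there is no ∂_3, so H_2 ≅ Z.

(K is a triangulation of the 2-sphere S^2.)

H_0 ≅ Z,  H_1 = 0,  H_2 ≅ Z.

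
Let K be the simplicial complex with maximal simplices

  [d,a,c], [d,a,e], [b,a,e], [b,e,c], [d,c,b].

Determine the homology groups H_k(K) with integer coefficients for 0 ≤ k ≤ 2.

Fix the vertex order a < b < c < d < e and write every simplex with vertices in increasing order. Then dim K = 2 and the simplices of K are:

  0-simplices (5): a, b, c, d, e
  1-simplices (10): ab, ac, ad, ae, bc, bd, be, cd, ce, de
  2-simplices (5): abe, acd, ade, bcd, bce

so the chain groups are C_0 ≅ Z^5, C_1 ≅ Z^10, C_2 ≅ Z^5.

∂_1: C_1 → C_0 sends each edge [p,q] (with p < q) to q − p.
This gives a 5×10 integer matrix of rank 4; reducing to Smith normal form yields diagonal entries (1,1,1,1).

Boundary ∂_2: C_2 → C_1 maps a triangle to the signed sum of its edges. For instance
  ∂bce = ce − be + bc,
  ∂bcd = cd − bd + bc.
The 10×5 boundary matrix has rank 5 and Smith normal form diag(1,1,1,1,1).

Now H_k = ker ∂_k / im ∂_{k+1}, so:

  H_0: rank C_0 − rank ∂_1 = 5 − 4 = 1, and the invariant factors of ∂_1 are all 1, so H_0 = Z.
  H_1: rank ker ∂_1 − rank ∂_2 = (10 − 4) − 5 = 1, and the invariant factors of ∂_2 are all 1, so H_1 = Z.
  H_2: rank ker ∂_2 − rank ∂_3 = (5 − 5) − 0 = 0, and there is no ∂_3, so H_2 = 0.

(K is a triangulation of the Möbius band.)

H_0 = Z,  H_1 = Z,  H_2 = 0.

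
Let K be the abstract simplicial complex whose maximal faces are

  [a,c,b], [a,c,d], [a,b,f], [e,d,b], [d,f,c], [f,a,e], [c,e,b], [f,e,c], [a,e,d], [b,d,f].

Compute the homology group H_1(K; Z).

Order the vertices as a < b < c < d < e < f. Listing each simplex with vertices in this order, K has dimension 2 with simplices:

  0-simplices (6): a, b, c, d, e, f
  1-simplices (15): ab, ac, ad, ae, af, bc, bd, be, bf, cd, ce, cf, de, df, ef
  2-simplices (10): abc, abf, acd, ade, aef, bce, bde, bdf, cdf, cef

so the chain groups are C_0 ≅ Z^6, C_1 ≅ Z^15, C_2 ≅ Z^10.

Boundary ∂_1: C_1 → C_0 sends each edge [p,q] (with p < q) to q − p.
As a 6×15 matrix over Z this has rank 5, with invariant factors (1,1,1,1,1).

The boundary map ∂_2: C_2 → C_1 maps a triangle to the signed sum of its edges. For instance
  ∂ade = de − ae + ad,
  ∂bdf = df − bf + bd.
This gives a 15×10 integer matrix of rank 10; reducing to Smith normal form yields diagonal entries (1,1,1,1,1,1,1,1,1,2).

From H_k ≅ ker(∂_k) / im(∂_{k+1}) we obtain:

  H_1: rank ker ∂_1 − rank ∂_2 = (15 − 5) − 10 = 0, and ∂_2 has invariant factor 2 > 1, so H_1 ≅ Z_2.

(K is a triangulation of the real projective plane RP^2.)

H_1 ≅ Z_2.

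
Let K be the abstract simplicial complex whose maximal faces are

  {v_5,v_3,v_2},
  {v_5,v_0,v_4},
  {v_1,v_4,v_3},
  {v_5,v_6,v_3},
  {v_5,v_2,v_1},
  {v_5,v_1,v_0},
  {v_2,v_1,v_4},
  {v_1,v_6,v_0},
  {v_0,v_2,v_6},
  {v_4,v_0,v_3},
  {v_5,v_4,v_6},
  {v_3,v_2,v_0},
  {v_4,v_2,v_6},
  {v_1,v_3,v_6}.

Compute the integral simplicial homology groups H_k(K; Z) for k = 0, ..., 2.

H_0 = Z,  H_1 = Z^2,  H_2 = Z.

K has 7 vertices, 21 edges, 14 triangles.
rank ∂_0 = 0, rank ∂_1 = 6 ⇒ b_0 = 7 − 0 − 6 = 1; all invariant factors of ∂_1 are 1 so no torsion. So H_0 ≅ Z.
rank ∂_1 = 6, rank ∂_2 = 13 ⇒ b_1 = 21 − 6 − 13 = 2; all invariant factors of ∂_2 are 1 so no torsion. So H_1 ≅ Z^2.
rank ∂_2 = 13, rank ∂_3 = 0 ⇒ b_2 = 14 − 13 − 0 = 1. So H_2 ≅ Z.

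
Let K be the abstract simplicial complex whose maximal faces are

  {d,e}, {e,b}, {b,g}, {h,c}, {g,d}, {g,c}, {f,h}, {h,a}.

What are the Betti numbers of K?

b_0 = 1, b_1 = 1.

Fix the vertex order a < b < c < d < e < f < g < h and write every simplex with vertices in increasing order. Then dim K = 1 and the simplices of K are:

  0-simplices (8): a, b, c, d, e, f, g, h
  1-simplices (8): ah, be, bg, cg, ch, de, dg, fh

giving chain groups C_0 ≅ Z^8, C_1 ≅ Z^8.

∂_1: C_1 → C_0 sends each edge [p,q] (with p < q) to q − p. For instance
  ∂fh = h − f.
As a 8×8 matrix over Z this has rank 7, with invariant factors (1,1,1,1,1,1,1).

Now H_k = ker ∂_k / im ∂_{k+1}, so:

  H_0: rank C_0 − rank ∂_1 = 8 − 7 = 1, and the invariant factors of ∂_1 are all 1, so H_0 ≅ Z.
  H_1: rank ker ∂_1 − rank ∂_2 = (8 − 7) − 0 = 1, and there is no ∂_2, so H_1 ≅ Z.

Hence the Betti numbers are b_0 = 1, b_1 = 1.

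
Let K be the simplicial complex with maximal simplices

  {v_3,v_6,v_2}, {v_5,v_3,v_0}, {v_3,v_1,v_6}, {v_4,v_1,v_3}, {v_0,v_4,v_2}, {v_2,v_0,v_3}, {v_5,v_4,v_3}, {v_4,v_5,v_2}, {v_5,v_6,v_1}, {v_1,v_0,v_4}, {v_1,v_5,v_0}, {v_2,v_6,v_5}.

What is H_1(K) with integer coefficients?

Fix the vertex order v_0 < v_1 < v_2 < v_3 < v_4 < v_5 < v_6 and write every simplex with vertices in increasing order. Then dim K = 2 and the simplices of K are:

  0-simplices (7): [v_0], [v_1], [v_2], [v_3], [v_4], [v_5], [v_6]
  1-simplices (18): (18 of them)
  2-simplices (12): (12 of them)

giving chain groups C_0 ≅ Z^7, C_1 ≅ Z^18, C_2 ≅ Z^12.

∂_1: C_1 → C_0 sends each edge [p,q] (with p < q) to q − p. For instance
  ∂[v_2,v_6] = [v_6] − [v_2].
The 7×18 boundary matrix has rank 6 and Smith normal form diag(1,1,1,1,1,1).

The boundary map ∂_2: C_2 → C_1 sends each 2-simplex [p,q,r] to [q,r] − [p,r] + [p,q]. For instance
  ∂[v_0,v_3,v_5] = [v_3,v_5] − [v_0,v_5] + [v_0,v_3],
  ∂[v_0,v_2,v_4] = [v_2,v_4] − [v_0,v_4] + [v_0,v_2].
The 18×12 boundary matrix has rank 12 and Smith normal form diag(1,1,1,1,1,1,1,1,1,1,1,2).

Reading off H_k = ker ∂_k / im ∂_{k+1}:

  H_1: rank ker ∂_1 − rank ∂_2 = (18 − 6) − 12 = 0, and ∂_2 has invariant factor 2 > 1, so H_1 = Z/2.

H_1 = Z/2.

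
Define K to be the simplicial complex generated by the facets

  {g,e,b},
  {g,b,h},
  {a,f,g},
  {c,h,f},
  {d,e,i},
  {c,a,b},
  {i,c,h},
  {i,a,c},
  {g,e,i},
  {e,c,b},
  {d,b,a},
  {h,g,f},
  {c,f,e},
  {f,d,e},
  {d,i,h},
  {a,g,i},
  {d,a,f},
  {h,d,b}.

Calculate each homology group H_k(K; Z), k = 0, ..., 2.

H_0 ≅ Z,  H_1 ≅ Z^2,  H_2 ≅ Z.

Take the total order a < b < c < d < e < f < g < h < i on the vertex set. Then K (dimension 2) consists of the simplices:

  0-simplices (9): a, b, c, d, e, f, g, h, i
  1-simplices (27): ab, ac, ad, af, ag, ai, bc, bd, be, bg, bh, ce, cf, ch, ci, de, df, dh, di, ef, eg, ei, fg, fh, gh, gi, hi
  2-simplices (18): abc, abd, aci, adf, afg, agi, bce, bdh, beg, bgh, cef, cfh, chi, def, dei, dhi, egi, fgh

so the chain groups are C_0 ≅ Z^9, C_1 ≅ Z^27, C_2 ≅ Z^18.

∂_1: C_1 → C_0 maps an edge to its endpoints' difference, ∂[p,q] = q − p.
As a 9×27 matrix over Z this has rank 8, with invariant factors (1,1,1,1,1,1,1,1).

∂_2: C_2 → C_1 maps a triangle to the signed sum of its edges. For instance
  ∂adf = df − af + ad,
  ∂egi = gi − ei + eg.
The 27×18 boundary matrix has rank 17 and Smith normal form diag(1,1,1,1,1,1,1,1,1,1,1,1,1,1,1,1,1).

Now H_k = ker ∂_k / im ∂_{k+1}, so:

  H_0: rank C_0 − rank ∂_1 = 9 − 8 = 1, and the invariant factors of ∂_1 are all 1, so H_0 ≅ Z.
  H_1: rank ker ∂_1 − rank ∂_2 = (27 − 8) − 17 = 2, and the invariant factors of ∂_2 are all 1, so H_1 ≅ Z^2.
  H_2: rank ker ∂_2 − rank ∂_3 = (18 − 17) − 0 = 1, and there is no ∂_3, so H_2 ≅ Z.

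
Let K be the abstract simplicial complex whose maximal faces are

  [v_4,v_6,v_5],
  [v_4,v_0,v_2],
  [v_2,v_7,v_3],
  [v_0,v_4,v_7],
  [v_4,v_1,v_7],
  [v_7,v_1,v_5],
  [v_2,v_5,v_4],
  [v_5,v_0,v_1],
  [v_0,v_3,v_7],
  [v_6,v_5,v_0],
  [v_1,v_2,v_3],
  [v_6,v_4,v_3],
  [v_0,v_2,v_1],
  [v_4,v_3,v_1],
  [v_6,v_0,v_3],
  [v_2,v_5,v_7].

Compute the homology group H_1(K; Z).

We work with the vertex ordering v_0 < v_1 < v_2 < v_3 < v_4 < v_5 < v_6 < v_7. The simplices of K, each written with vertices in increasing order, are:

  0-simplices (8): [v_0], [v_1], [v_2], [v_3], [v_4], [v_5], [v_6], [v_7]
  1-simplices (24): (24 of them)
  2-simplices (16): (16 of them)

so the chain groups are C_0 ≅ Z^8, C_1 ≅ Z^24, C_2 ≅ Z^16.

Boundary ∂_1: C_1 → C_0 sends each edge [p,q] (with p < q) to q − p. For instance
  ∂[v_2,v_5] = [v_5] − [v_2].
This gives a 8×24 integer matrix of rank 7; reducing to Smith normal form yields diagonal entries (1,1,1,1,1,1,1).

Boundary ∂_2: C_2 → C_1 acts by ∂[p,q,r] = [q,r] − [p,r] + [p,q]. For instance
  ∂[v_4,v_5,v_6] = [v_5,v_6] − [v_4,v_6] + [v_4,v_5],
  ∂[v_0,v_2,v_4] = [v_2,v_4] − [v_0,v_4] + [v_0,v_2].
This gives a 24×16 integer matrix of rank 15; reducing to Smith normal form yields diagonal entries (1,1,1,1,1,1,1,1,1,1,1,1,1,1,1).

Reading off H_k = ker ∂_k / im ∂_{k+1}:

  H_1: rank ker ∂_1 − rank ∂_2 = (24 − 7) − 15 = 2, and the invariant factors of ∂_2 are all 1, so H_1 = Z^2.

H_1 = Z^2.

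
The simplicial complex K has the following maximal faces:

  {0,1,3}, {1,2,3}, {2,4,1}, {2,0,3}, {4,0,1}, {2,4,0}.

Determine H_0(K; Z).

H_0 = Z.

We work with the vertex ordering 0 < 1 < 2 < 3 < 4. The simplices of K, each written with vertices in increasing order, are:

  0-simplices (5): [0], [1], [2], [3], [4]
  1-simplices (9): [0,1], [0,2], [0,3], [0,4], [1,2], [1,3], [1,4], [2,3], [2,4]
  2-simplices (6): [0,1,3], [0,1,4], [0,2,3], [0,2,4], [1,2,3], [1,2,4]

giving chain groups C_0 ≅ Z^5, C_1 ≅ Z^9, C_2 ≅ Z^6.

Boundary ∂_1: C_1 → C_0 sends each edge [p,q] (with p < q) to q − p. For instance
  ∂[0,3] = [3] − [0].
The resulting 5×9 matrix has rank 4, and its Smith normal form has invariant factors (1,1,1,1).

Boundary ∂_2: C_2 → C_1 maps a triangle to the signed sum of its edges. For instance
  ∂[0,2,4] = [2,4] − [0,4] + [0,2],
  ∂[1,2,4] = [2,4] − [1,4] + [1,2].
The resulting 9×6 matrix has rank 5, and its Smith normal form has invariant factors (1,1,1,1,1).

From H_k ≅ ker(∂_k) / im(∂_{k+1}) we obtain:

  H_0: rank C_0 − rank ∂_1 = 5 − 4 = 1, and the invariant factors of ∂_1 are all 1, so H_0 = Z.

(K is a triangulation of the 2-sphere S^2.)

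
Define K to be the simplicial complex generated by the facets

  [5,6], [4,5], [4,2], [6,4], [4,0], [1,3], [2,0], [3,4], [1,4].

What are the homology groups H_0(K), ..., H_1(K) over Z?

We work with the vertex ordering 0 < 1 < 2 < 3 < 4 < 5 < 6. The simplices of K, each written with vertices in increasing order, are:

  0-simplices (7): [0], [1], [2], [3], [4], [5], [6]
  1-simplices (9): [0,2], [0,4], [1,3], [1,4], [2,4], [3,4], [4,5], [4,6], [5,6]

giving chain groups C_0 ≅ Z^7, C_1 ≅ Z^9.

The boundary map ∂_1: C_1 → C_0 maps an edge to its endpoints' difference, ∂[p,q] = q − p. For instance
  ∂[1,4] = [4] − [1].
This gives a 7×9 integer matrix of rank 6; reducing to Smith normal form yields diagonal entries (1,1,1,1,1,1).

Reading off H_k = ker ∂_k / im ∂_{k+1}:

  H_0: rank C_0 − rank ∂_1 = 7 − 6 = 1, and the invariant factors of ∂_1 are all 1, so H_0 = Z.
  H_1: rank ker ∂_1 − rank ∂_2 = (9 − 6) − 0 = 3, and there is no ∂_2, so H_1 = Z^3.

H_0 = Z,  H_1 = Z^3.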